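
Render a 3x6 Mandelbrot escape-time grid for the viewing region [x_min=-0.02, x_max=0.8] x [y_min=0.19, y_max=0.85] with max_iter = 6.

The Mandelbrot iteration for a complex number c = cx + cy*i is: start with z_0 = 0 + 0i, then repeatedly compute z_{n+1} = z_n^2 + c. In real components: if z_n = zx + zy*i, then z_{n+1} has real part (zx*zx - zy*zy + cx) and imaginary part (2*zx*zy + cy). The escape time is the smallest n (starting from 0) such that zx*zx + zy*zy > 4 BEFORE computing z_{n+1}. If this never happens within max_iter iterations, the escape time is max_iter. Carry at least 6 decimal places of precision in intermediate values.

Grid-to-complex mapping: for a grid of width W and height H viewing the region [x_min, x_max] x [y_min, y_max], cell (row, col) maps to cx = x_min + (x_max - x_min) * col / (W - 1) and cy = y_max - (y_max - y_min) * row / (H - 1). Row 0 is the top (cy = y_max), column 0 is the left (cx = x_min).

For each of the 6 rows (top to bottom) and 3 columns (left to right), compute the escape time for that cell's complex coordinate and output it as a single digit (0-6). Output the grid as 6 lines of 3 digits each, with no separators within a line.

Answer: 642
652
663
663
663
663

Derivation:
(row=0, col=0): c = -0.0200 + 0.8500i → escape time 6
(row=0, col=1): c = 0.3900 + 0.8500i → escape time 4
(row=0, col=2): c = 0.8000 + 0.8500i → escape time 2
(row=1, col=0): c = -0.0200 + 0.7180i → escape time 6
(row=1, col=1): c = 0.3900 + 0.7180i → escape time 5
(row=1, col=2): c = 0.8000 + 0.7180i → escape time 2
(row=2, col=0): c = -0.0200 + 0.5860i → escape time 6
(row=2, col=1): c = 0.3900 + 0.5860i → escape time 6
(row=2, col=2): c = 0.8000 + 0.5860i → escape time 3
(row=3, col=0): c = -0.0200 + 0.4540i → escape time 6
(row=3, col=1): c = 0.3900 + 0.4540i → escape time 6
(row=3, col=2): c = 0.8000 + 0.4540i → escape time 3
(row=4, col=0): c = -0.0200 + 0.3220i → escape time 6
(row=4, col=1): c = 0.3900 + 0.3220i → escape time 6
(row=4, col=2): c = 0.8000 + 0.3220i → escape time 3
(row=5, col=0): c = -0.0200 + 0.1900i → escape time 6
(row=5, col=1): c = 0.3900 + 0.1900i → escape time 6
(row=5, col=2): c = 0.8000 + 0.1900i → escape time 3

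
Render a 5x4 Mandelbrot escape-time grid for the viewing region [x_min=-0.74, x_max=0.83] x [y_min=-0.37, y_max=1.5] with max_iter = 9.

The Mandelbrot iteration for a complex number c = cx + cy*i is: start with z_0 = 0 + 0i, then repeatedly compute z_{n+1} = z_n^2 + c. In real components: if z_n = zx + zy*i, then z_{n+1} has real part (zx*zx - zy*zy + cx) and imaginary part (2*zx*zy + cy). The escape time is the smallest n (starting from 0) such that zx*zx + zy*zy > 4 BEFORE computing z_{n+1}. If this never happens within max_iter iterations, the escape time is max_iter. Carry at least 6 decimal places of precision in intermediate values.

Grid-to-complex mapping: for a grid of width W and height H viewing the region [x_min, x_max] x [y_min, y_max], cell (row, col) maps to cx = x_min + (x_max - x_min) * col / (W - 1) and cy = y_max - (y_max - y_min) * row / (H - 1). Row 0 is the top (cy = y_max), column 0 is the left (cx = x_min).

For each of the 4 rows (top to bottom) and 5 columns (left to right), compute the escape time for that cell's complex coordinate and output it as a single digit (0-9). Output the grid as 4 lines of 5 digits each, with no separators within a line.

(row=0, col=0): c = -0.7400 + 1.5000i → escape time 2
(row=0, col=1): c = -0.3475 + 1.5000i → escape time 2
(row=0, col=2): c = 0.0450 + 1.5000i → escape time 2
(row=0, col=3): c = 0.4375 + 1.5000i → escape time 2
(row=0, col=4): c = 0.8300 + 1.5000i → escape time 2
(row=1, col=0): c = -0.7400 + 0.8767i → escape time 4
(row=1, col=1): c = -0.3475 + 0.8767i → escape time 5
(row=1, col=2): c = 0.0450 + 0.8767i → escape time 6
(row=1, col=3): c = 0.4375 + 0.8767i → escape time 3
(row=1, col=4): c = 0.8300 + 0.8767i → escape time 2
(row=2, col=0): c = -0.7400 + 0.2533i → escape time 9
(row=2, col=1): c = -0.3475 + 0.2533i → escape time 9
(row=2, col=2): c = 0.0450 + 0.2533i → escape time 9
(row=2, col=3): c = 0.4375 + 0.2533i → escape time 9
(row=2, col=4): c = 0.8300 + 0.2533i → escape time 3
(row=3, col=0): c = -0.7400 + -0.3700i → escape time 9
(row=3, col=1): c = -0.3475 + -0.3700i → escape time 9
(row=3, col=2): c = 0.0450 + -0.3700i → escape time 9
(row=3, col=3): c = 0.4375 + -0.3700i → escape time 9
(row=3, col=4): c = 0.8300 + -0.3700i → escape time 3

Answer: 22222
45632
99993
99993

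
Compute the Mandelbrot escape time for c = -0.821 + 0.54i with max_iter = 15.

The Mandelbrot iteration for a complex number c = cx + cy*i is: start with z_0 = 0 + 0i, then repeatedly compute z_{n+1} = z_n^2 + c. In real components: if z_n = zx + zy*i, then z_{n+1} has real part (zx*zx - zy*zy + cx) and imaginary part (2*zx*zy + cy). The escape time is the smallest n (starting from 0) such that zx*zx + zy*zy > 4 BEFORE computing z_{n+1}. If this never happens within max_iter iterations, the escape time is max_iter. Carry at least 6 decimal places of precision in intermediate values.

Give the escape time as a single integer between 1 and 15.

Answer: 6

Derivation:
z_0 = 0 + 0i, c = -0.8210 + 0.5400i
Iter 1: z = -0.8210 + 0.5400i, |z|^2 = 0.9656
Iter 2: z = -0.4386 + -0.3467i, |z|^2 = 0.3125
Iter 3: z = -0.7489 + 0.8441i, |z|^2 = 1.2733
Iter 4: z = -0.9727 + -0.7242i, |z|^2 = 1.4706
Iter 5: z = -0.3993 + 1.9488i, |z|^2 = 3.9573
Iter 6: z = -4.4594 + -1.0164i, |z|^2 = 20.9193
Escaped at iteration 6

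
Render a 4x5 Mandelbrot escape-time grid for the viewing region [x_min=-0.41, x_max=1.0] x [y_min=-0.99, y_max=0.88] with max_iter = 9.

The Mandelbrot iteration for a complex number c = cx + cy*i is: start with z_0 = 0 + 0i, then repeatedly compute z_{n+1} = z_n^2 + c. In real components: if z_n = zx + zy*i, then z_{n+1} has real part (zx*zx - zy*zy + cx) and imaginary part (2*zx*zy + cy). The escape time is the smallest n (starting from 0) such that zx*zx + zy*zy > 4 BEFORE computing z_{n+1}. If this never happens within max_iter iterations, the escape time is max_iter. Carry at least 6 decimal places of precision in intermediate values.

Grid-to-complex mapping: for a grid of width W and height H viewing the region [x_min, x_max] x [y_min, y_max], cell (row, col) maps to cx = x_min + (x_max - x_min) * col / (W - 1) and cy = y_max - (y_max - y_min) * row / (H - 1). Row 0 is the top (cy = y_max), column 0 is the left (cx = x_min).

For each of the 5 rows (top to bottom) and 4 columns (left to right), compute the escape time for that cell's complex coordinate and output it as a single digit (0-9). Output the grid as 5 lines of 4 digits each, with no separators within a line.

(row=0, col=0): c = -0.4100 + 0.8800i → escape time 5
(row=0, col=1): c = 0.0600 + 0.8800i → escape time 6
(row=0, col=2): c = 0.5300 + 0.8800i → escape time 3
(row=0, col=3): c = 1.0000 + 0.8800i → escape time 2
(row=1, col=0): c = -0.4100 + 0.4125i → escape time 9
(row=1, col=1): c = 0.0600 + 0.4125i → escape time 9
(row=1, col=2): c = 0.5300 + 0.4125i → escape time 5
(row=1, col=3): c = 1.0000 + 0.4125i → escape time 2
(row=2, col=0): c = -0.4100 + -0.0550i → escape time 9
(row=2, col=1): c = 0.0600 + -0.0550i → escape time 9
(row=2, col=2): c = 0.5300 + -0.0550i → escape time 5
(row=2, col=3): c = 1.0000 + -0.0550i → escape time 2
(row=3, col=0): c = -0.4100 + -0.5225i → escape time 9
(row=3, col=1): c = 0.0600 + -0.5225i → escape time 9
(row=3, col=2): c = 0.5300 + -0.5225i → escape time 4
(row=3, col=3): c = 1.0000 + -0.5225i → escape time 2
(row=4, col=0): c = -0.4100 + -0.9900i → escape time 4
(row=4, col=1): c = 0.0600 + -0.9900i → escape time 5
(row=4, col=2): c = 0.5300 + -0.9900i → escape time 2
(row=4, col=3): c = 1.0000 + -0.9900i → escape time 2

Answer: 5632
9952
9952
9942
4522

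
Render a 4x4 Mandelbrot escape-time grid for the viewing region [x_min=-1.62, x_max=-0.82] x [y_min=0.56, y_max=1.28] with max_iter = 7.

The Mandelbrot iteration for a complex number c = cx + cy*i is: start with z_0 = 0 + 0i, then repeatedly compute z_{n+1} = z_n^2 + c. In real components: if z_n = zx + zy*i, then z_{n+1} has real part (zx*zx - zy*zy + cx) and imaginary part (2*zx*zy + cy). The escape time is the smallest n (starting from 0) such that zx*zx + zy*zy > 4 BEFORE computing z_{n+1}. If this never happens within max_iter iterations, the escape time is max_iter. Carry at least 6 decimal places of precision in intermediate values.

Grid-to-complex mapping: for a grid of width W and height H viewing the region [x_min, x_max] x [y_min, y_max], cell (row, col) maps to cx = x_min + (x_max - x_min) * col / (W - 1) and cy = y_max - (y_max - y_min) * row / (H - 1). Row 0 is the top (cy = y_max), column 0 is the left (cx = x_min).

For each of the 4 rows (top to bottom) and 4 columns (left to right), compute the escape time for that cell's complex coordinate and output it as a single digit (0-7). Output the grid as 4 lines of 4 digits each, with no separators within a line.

(row=0, col=0): c = -1.6200 + 1.2800i → escape time 1
(row=0, col=1): c = -1.3533 + 1.2800i → escape time 2
(row=0, col=2): c = -1.0867 + 1.2800i → escape time 2
(row=0, col=3): c = -0.8200 + 1.2800i → escape time 3
(row=1, col=0): c = -1.6200 + 1.0400i → escape time 2
(row=1, col=1): c = -1.3533 + 1.0400i → escape time 3
(row=1, col=2): c = -1.0867 + 1.0400i → escape time 3
(row=1, col=3): c = -0.8200 + 1.0400i → escape time 3
(row=2, col=0): c = -1.6200 + 0.8000i → escape time 3
(row=2, col=1): c = -1.3533 + 0.8000i → escape time 3
(row=2, col=2): c = -1.0867 + 0.8000i → escape time 3
(row=2, col=3): c = -0.8200 + 0.8000i → escape time 4
(row=3, col=0): c = -1.6200 + 0.5600i → escape time 3
(row=3, col=1): c = -1.3533 + 0.5600i → escape time 3
(row=3, col=2): c = -1.0867 + 0.5600i → escape time 5
(row=3, col=3): c = -0.8200 + 0.5600i → escape time 5

Answer: 1223
2333
3334
3355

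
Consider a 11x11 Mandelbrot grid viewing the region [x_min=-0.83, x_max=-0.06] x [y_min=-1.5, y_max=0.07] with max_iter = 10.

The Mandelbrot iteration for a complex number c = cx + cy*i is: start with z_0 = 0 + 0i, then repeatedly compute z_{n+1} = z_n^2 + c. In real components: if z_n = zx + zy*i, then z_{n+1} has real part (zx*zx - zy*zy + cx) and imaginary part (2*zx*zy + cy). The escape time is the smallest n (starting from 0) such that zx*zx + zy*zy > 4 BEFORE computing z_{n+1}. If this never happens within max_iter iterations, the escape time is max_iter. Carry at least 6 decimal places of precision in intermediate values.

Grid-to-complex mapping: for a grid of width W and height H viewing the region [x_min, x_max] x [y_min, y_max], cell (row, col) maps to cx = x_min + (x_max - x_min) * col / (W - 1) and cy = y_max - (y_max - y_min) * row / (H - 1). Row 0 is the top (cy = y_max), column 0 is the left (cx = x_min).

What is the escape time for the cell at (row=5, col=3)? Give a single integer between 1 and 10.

Answer: 7

Derivation:
z_0 = 0 + 0i, c = -0.5990 + -0.7150i
Iter 1: z = -0.5990 + -0.7150i, |z|^2 = 0.8700
Iter 2: z = -0.7514 + 0.1416i, |z|^2 = 0.5847
Iter 3: z = -0.0544 + -0.9278i, |z|^2 = 0.8637
Iter 4: z = -1.4568 + -0.6141i, |z|^2 = 2.4993
Iter 5: z = 1.1461 + 1.0741i, |z|^2 = 2.4673
Iter 6: z = -0.4390 + 1.7471i, |z|^2 = 3.2450
Iter 7: z = -3.4585 + -2.2490i, |z|^2 = 17.0190
Escaped at iteration 7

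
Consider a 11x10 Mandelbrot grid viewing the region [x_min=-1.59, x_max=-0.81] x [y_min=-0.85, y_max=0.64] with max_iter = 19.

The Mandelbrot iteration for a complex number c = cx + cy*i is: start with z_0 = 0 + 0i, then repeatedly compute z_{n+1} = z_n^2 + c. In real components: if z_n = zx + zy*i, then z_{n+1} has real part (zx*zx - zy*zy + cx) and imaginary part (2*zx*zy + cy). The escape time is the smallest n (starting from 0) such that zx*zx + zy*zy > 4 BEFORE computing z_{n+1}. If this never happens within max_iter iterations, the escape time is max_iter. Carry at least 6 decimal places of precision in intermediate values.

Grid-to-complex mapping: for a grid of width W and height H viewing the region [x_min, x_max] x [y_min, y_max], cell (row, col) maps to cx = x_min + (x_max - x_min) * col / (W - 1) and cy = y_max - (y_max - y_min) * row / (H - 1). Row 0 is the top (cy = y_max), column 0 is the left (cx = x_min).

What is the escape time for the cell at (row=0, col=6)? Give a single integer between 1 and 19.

Answer: 4

Derivation:
z_0 = 0 + 0i, c = -1.1220 + 0.6400i
Iter 1: z = -1.1220 + 0.6400i, |z|^2 = 1.6685
Iter 2: z = -0.2727 + -0.7962i, |z|^2 = 0.7082
Iter 3: z = -1.6815 + 1.0743i, |z|^2 = 3.9814
Iter 4: z = 0.5514 + -2.9727i, |z|^2 = 9.1410
Escaped at iteration 4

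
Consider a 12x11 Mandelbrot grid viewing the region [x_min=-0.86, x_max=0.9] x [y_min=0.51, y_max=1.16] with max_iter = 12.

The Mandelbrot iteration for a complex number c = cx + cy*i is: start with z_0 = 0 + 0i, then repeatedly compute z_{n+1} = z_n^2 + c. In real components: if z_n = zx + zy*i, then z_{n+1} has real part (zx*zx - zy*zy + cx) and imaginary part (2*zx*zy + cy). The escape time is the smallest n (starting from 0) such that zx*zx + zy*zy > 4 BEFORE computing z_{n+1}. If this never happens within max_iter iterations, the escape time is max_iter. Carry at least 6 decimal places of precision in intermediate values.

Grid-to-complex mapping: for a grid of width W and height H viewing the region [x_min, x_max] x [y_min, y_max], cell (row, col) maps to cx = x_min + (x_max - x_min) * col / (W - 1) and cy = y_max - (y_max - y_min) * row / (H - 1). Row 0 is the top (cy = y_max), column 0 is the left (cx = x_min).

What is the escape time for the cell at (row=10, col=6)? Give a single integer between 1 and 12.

Answer: 12

Derivation:
z_0 = 0 + 0i, c = 0.1000 + 0.5100i
Iter 1: z = 0.1000 + 0.5100i, |z|^2 = 0.2701
Iter 2: z = -0.1501 + 0.6120i, |z|^2 = 0.3971
Iter 3: z = -0.2520 + 0.3263i, |z|^2 = 0.1700
Iter 4: z = 0.0571 + 0.3455i, |z|^2 = 0.1227
Iter 5: z = -0.0161 + 0.5494i, |z|^2 = 0.3021
Iter 6: z = -0.2016 + 0.4923i, |z|^2 = 0.2830
Iter 7: z = -0.1017 + 0.3115i, |z|^2 = 0.1074
Iter 8: z = 0.0133 + 0.4467i, |z|^2 = 0.1997
Iter 9: z = -0.0993 + 0.5219i, |z|^2 = 0.2822
Iter 10: z = -0.1625 + 0.4063i, |z|^2 = 0.1915
Iter 11: z = -0.0387 + 0.3780i, |z|^2 = 0.1443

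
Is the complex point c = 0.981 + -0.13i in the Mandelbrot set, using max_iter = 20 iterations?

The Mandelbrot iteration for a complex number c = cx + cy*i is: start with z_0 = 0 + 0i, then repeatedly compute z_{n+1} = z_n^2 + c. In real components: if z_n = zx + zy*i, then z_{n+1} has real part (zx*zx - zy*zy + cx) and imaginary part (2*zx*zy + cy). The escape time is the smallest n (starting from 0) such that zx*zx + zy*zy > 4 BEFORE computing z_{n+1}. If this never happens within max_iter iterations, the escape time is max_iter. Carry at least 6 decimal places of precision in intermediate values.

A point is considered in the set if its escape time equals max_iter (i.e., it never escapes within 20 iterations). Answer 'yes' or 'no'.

Answer: no

Derivation:
z_0 = 0 + 0i, c = 0.9810 + -0.1300i
Iter 1: z = 0.9810 + -0.1300i, |z|^2 = 0.9793
Iter 2: z = 1.9265 + -0.3851i, |z|^2 = 3.8595
Iter 3: z = 4.5440 + -1.6136i, |z|^2 = 23.2515
Escaped at iteration 3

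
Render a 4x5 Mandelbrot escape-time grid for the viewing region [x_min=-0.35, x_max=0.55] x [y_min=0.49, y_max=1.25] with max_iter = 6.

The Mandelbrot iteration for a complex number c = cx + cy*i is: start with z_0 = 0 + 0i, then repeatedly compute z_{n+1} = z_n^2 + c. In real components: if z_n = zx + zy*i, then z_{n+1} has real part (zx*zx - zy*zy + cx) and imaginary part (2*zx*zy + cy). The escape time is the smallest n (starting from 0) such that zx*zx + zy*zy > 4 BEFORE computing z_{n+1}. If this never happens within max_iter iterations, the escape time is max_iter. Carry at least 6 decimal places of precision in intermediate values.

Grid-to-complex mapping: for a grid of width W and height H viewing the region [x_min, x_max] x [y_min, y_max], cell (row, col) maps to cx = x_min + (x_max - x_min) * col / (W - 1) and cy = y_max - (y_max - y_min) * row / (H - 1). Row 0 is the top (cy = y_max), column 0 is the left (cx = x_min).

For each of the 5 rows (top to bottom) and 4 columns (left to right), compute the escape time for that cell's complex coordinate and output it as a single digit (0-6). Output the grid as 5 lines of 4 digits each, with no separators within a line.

(row=0, col=0): c = -0.3500 + 1.2500i → escape time 3
(row=0, col=1): c = -0.0500 + 1.2500i → escape time 3
(row=0, col=2): c = 0.2500 + 1.2500i → escape time 2
(row=0, col=3): c = 0.5500 + 1.2500i → escape time 2
(row=1, col=0): c = -0.3500 + 1.0600i → escape time 4
(row=1, col=1): c = -0.0500 + 1.0600i → escape time 6
(row=1, col=2): c = 0.2500 + 1.0600i → escape time 3
(row=1, col=3): c = 0.5500 + 1.0600i → escape time 2
(row=2, col=0): c = -0.3500 + 0.8700i → escape time 6
(row=2, col=1): c = -0.0500 + 0.8700i → escape time 6
(row=2, col=2): c = 0.2500 + 0.8700i → escape time 4
(row=2, col=3): c = 0.5500 + 0.8700i → escape time 3
(row=3, col=0): c = -0.3500 + 0.6800i → escape time 6
(row=3, col=1): c = -0.0500 + 0.6800i → escape time 6
(row=3, col=2): c = 0.2500 + 0.6800i → escape time 6
(row=3, col=3): c = 0.5500 + 0.6800i → escape time 3
(row=4, col=0): c = -0.3500 + 0.4900i → escape time 6
(row=4, col=1): c = -0.0500 + 0.4900i → escape time 6
(row=4, col=2): c = 0.2500 + 0.4900i → escape time 6
(row=4, col=3): c = 0.5500 + 0.4900i → escape time 4

Answer: 3322
4632
6643
6663
6664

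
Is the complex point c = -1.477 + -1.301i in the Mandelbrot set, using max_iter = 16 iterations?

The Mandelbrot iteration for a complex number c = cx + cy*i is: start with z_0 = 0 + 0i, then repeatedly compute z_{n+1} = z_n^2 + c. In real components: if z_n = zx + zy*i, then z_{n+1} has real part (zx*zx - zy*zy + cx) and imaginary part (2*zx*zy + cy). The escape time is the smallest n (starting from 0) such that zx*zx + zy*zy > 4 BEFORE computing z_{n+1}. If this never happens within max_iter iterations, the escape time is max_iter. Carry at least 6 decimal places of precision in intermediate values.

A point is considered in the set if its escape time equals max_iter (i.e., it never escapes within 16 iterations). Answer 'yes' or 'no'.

z_0 = 0 + 0i, c = -1.4770 + -1.3010i
Iter 1: z = -1.4770 + -1.3010i, |z|^2 = 3.8741
Iter 2: z = -0.9881 + 2.5422i, |z|^2 = 7.4388
Escaped at iteration 2

Answer: no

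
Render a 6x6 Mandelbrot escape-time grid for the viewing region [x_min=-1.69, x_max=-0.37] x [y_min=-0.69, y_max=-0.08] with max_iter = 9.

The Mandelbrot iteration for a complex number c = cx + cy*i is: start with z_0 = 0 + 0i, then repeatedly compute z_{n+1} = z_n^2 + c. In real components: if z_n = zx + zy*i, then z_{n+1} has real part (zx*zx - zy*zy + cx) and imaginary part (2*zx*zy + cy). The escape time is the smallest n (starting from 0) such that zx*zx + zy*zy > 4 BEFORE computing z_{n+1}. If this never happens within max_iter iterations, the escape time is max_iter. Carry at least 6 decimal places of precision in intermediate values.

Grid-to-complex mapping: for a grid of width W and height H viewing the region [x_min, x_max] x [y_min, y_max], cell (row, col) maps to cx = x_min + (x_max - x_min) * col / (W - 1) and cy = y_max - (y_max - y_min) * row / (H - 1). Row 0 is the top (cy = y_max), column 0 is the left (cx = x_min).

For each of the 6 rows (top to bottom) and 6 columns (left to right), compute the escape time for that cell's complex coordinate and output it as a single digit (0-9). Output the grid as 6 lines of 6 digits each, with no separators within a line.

(row=0, col=0): c = -1.6900 + -0.0800i → escape time 6
(row=0, col=1): c = -1.4260 + -0.0800i → escape time 9
(row=0, col=2): c = -1.1620 + -0.0800i → escape time 9
(row=0, col=3): c = -0.8980 + -0.0800i → escape time 9
(row=0, col=4): c = -0.6340 + -0.0800i → escape time 9
(row=0, col=5): c = -0.3700 + -0.0800i → escape time 9
(row=1, col=0): c = -1.6900 + -0.2020i → escape time 4
(row=1, col=1): c = -1.4260 + -0.2020i → escape time 5
(row=1, col=2): c = -1.1620 + -0.2020i → escape time 9
(row=1, col=3): c = -0.8980 + -0.2020i → escape time 9
(row=1, col=4): c = -0.6340 + -0.2020i → escape time 9
(row=1, col=5): c = -0.3700 + -0.2020i → escape time 9
(row=2, col=0): c = -1.6900 + -0.3240i → escape time 4
(row=2, col=1): c = -1.4260 + -0.3240i → escape time 5
(row=2, col=2): c = -1.1620 + -0.3240i → escape time 9
(row=2, col=3): c = -0.8980 + -0.3240i → escape time 9
(row=2, col=4): c = -0.6340 + -0.3240i → escape time 9
(row=2, col=5): c = -0.3700 + -0.3240i → escape time 9
(row=3, col=0): c = -1.6900 + -0.4460i → escape time 3
(row=3, col=1): c = -1.4260 + -0.4460i → escape time 4
(row=3, col=2): c = -1.1620 + -0.4460i → escape time 6
(row=3, col=3): c = -0.8980 + -0.4460i → escape time 6
(row=3, col=4): c = -0.6340 + -0.4460i → escape time 9
(row=3, col=5): c = -0.3700 + -0.4460i → escape time 9
(row=4, col=0): c = -1.6900 + -0.5680i → escape time 3
(row=4, col=1): c = -1.4260 + -0.5680i → escape time 3
(row=4, col=2): c = -1.1620 + -0.5680i → escape time 4
(row=4, col=3): c = -0.8980 + -0.5680i → escape time 5
(row=4, col=4): c = -0.6340 + -0.5680i → escape time 8
(row=4, col=5): c = -0.3700 + -0.5680i → escape time 9
(row=5, col=0): c = -1.6900 + -0.6900i → escape time 3
(row=5, col=1): c = -1.4260 + -0.6900i → escape time 3
(row=5, col=2): c = -1.1620 + -0.6900i → escape time 3
(row=5, col=3): c = -0.8980 + -0.6900i → escape time 4
(row=5, col=4): c = -0.6340 + -0.6900i → escape time 8
(row=5, col=5): c = -0.3700 + -0.6900i → escape time 9

Answer: 699999
459999
459999
346699
334589
333489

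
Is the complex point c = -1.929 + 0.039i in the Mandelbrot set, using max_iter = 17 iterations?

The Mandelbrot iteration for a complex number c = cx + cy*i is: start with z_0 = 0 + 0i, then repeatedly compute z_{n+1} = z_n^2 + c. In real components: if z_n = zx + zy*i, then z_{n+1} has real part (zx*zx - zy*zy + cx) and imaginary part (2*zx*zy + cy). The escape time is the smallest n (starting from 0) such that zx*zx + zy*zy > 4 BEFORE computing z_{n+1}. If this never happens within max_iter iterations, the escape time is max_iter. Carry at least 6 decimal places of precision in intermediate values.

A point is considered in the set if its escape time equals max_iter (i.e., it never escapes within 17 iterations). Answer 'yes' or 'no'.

z_0 = 0 + 0i, c = -1.9290 + 0.0390i
Iter 1: z = -1.9290 + 0.0390i, |z|^2 = 3.7226
Iter 2: z = 1.7905 + -0.1115i, |z|^2 = 3.2184
Iter 3: z = 1.2645 + -0.3601i, |z|^2 = 1.7288
Iter 4: z = -0.4597 + -0.8718i, |z|^2 = 0.9714
Iter 5: z = -2.4778 + 0.8405i, |z|^2 = 6.8461
Escaped at iteration 5

Answer: no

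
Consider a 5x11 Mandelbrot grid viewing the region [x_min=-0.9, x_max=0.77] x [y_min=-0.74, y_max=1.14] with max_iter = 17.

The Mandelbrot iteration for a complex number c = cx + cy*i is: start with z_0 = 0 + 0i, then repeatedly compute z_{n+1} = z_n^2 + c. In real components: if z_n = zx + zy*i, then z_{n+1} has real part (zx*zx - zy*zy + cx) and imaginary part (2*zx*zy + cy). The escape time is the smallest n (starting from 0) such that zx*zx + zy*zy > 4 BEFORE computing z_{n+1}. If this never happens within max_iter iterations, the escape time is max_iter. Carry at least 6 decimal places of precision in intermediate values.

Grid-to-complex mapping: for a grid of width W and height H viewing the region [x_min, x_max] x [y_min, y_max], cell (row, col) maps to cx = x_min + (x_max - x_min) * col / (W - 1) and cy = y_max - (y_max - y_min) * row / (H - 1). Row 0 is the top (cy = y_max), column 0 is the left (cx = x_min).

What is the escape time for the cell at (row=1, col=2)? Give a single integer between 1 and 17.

z_0 = 0 + 0i, c = -0.0650 + 0.9520i
Iter 1: z = -0.0650 + 0.9520i, |z|^2 = 0.9105
Iter 2: z = -0.9671 + 0.8282i, |z|^2 = 1.6212
Iter 3: z = 0.1843 + -0.6499i, |z|^2 = 0.4564
Iter 4: z = -0.4535 + 0.7125i, |z|^2 = 0.7133
Iter 5: z = -0.3670 + 0.3058i, |z|^2 = 0.2282
Iter 6: z = -0.0238 + 0.7275i, |z|^2 = 0.5299
Iter 7: z = -0.5938 + 0.9173i, |z|^2 = 1.1940
Iter 8: z = -0.5539 + -0.1373i, |z|^2 = 0.3257
Iter 9: z = 0.2230 + 1.1041i, |z|^2 = 1.2688
Iter 10: z = -1.2344 + 1.4444i, |z|^2 = 3.6098
Iter 11: z = -0.6275 + -2.6137i, |z|^2 = 7.2254
Escaped at iteration 11

Answer: 11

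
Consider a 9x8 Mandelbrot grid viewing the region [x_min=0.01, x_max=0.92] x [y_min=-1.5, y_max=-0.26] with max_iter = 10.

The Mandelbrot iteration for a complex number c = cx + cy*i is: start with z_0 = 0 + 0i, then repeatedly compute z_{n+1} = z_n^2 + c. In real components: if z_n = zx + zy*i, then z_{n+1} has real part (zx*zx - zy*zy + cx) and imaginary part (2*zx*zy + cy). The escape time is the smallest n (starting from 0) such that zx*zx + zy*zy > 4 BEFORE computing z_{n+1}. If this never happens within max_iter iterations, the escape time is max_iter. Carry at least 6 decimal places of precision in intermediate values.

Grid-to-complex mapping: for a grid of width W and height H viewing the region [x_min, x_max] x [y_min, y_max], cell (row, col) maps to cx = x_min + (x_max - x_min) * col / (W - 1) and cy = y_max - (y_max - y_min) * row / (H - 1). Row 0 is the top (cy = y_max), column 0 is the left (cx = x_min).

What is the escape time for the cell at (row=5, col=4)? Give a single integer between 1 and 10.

Answer: 2

Derivation:
z_0 = 0 + 0i, c = 0.4650 + -1.1457i
Iter 1: z = 0.4650 + -1.1457i, |z|^2 = 1.5289
Iter 2: z = -0.6314 + -2.2112i, |z|^2 = 5.2882
Escaped at iteration 2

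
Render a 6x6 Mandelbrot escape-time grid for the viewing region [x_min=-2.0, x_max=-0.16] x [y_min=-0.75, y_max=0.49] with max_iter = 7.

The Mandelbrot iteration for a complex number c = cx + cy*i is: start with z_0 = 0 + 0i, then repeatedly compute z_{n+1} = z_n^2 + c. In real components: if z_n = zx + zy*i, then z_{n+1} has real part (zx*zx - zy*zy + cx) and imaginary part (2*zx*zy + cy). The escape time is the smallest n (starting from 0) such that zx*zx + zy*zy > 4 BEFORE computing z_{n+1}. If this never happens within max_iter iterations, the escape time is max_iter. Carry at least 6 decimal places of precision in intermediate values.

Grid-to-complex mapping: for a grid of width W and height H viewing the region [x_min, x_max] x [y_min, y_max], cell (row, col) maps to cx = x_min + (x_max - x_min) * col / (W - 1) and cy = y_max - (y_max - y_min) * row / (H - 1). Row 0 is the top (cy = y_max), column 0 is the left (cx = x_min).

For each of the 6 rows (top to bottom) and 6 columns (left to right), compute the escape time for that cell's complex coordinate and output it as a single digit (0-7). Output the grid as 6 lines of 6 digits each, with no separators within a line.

Answer: 134577
147777
177777
147777
134577
133467

Derivation:
(row=0, col=0): c = -2.0000 + 0.4900i → escape time 1
(row=0, col=1): c = -1.6320 + 0.4900i → escape time 3
(row=0, col=2): c = -1.2640 + 0.4900i → escape time 4
(row=0, col=3): c = -0.8960 + 0.4900i → escape time 5
(row=0, col=4): c = -0.5280 + 0.4900i → escape time 7
(row=0, col=5): c = -0.1600 + 0.4900i → escape time 7
(row=1, col=0): c = -2.0000 + 0.2420i → escape time 1
(row=1, col=1): c = -1.6320 + 0.2420i → escape time 4
(row=1, col=2): c = -1.2640 + 0.2420i → escape time 7
(row=1, col=3): c = -0.8960 + 0.2420i → escape time 7
(row=1, col=4): c = -0.5280 + 0.2420i → escape time 7
(row=1, col=5): c = -0.1600 + 0.2420i → escape time 7
(row=2, col=0): c = -2.0000 + -0.0060i → escape time 1
(row=2, col=1): c = -1.6320 + -0.0060i → escape time 7
(row=2, col=2): c = -1.2640 + -0.0060i → escape time 7
(row=2, col=3): c = -0.8960 + -0.0060i → escape time 7
(row=2, col=4): c = -0.5280 + -0.0060i → escape time 7
(row=2, col=5): c = -0.1600 + -0.0060i → escape time 7
(row=3, col=0): c = -2.0000 + -0.2540i → escape time 1
(row=3, col=1): c = -1.6320 + -0.2540i → escape time 4
(row=3, col=2): c = -1.2640 + -0.2540i → escape time 7
(row=3, col=3): c = -0.8960 + -0.2540i → escape time 7
(row=3, col=4): c = -0.5280 + -0.2540i → escape time 7
(row=3, col=5): c = -0.1600 + -0.2540i → escape time 7
(row=4, col=0): c = -2.0000 + -0.5020i → escape time 1
(row=4, col=1): c = -1.6320 + -0.5020i → escape time 3
(row=4, col=2): c = -1.2640 + -0.5020i → escape time 4
(row=4, col=3): c = -0.8960 + -0.5020i → escape time 5
(row=4, col=4): c = -0.5280 + -0.5020i → escape time 7
(row=4, col=5): c = -0.1600 + -0.5020i → escape time 7
(row=5, col=0): c = -2.0000 + -0.7500i → escape time 1
(row=5, col=1): c = -1.6320 + -0.7500i → escape time 3
(row=5, col=2): c = -1.2640 + -0.7500i → escape time 3
(row=5, col=3): c = -0.8960 + -0.7500i → escape time 4
(row=5, col=4): c = -0.5280 + -0.7500i → escape time 6
(row=5, col=5): c = -0.1600 + -0.7500i → escape time 7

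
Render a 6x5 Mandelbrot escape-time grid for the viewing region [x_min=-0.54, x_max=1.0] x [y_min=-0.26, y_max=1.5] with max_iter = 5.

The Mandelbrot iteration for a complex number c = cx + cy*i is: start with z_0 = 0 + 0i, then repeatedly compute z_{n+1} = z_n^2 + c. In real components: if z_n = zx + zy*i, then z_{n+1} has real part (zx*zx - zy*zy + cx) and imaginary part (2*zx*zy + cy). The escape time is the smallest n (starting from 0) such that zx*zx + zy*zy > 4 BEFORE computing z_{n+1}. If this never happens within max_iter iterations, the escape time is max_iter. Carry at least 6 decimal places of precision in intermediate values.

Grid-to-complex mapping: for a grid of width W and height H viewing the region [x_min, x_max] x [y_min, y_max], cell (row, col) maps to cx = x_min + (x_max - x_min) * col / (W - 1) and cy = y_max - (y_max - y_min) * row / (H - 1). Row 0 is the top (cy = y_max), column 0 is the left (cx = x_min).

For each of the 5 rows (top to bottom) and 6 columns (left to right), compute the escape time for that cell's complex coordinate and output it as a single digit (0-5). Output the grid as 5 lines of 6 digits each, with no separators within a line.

Answer: 222222
454322
555532
555532
555532

Derivation:
(row=0, col=0): c = -0.5400 + 1.5000i → escape time 2
(row=0, col=1): c = -0.2320 + 1.5000i → escape time 2
(row=0, col=2): c = 0.0760 + 1.5000i → escape time 2
(row=0, col=3): c = 0.3840 + 1.5000i → escape time 2
(row=0, col=4): c = 0.6920 + 1.5000i → escape time 2
(row=0, col=5): c = 1.0000 + 1.5000i → escape time 2
(row=1, col=0): c = -0.5400 + 1.0600i → escape time 4
(row=1, col=1): c = -0.2320 + 1.0600i → escape time 5
(row=1, col=2): c = 0.0760 + 1.0600i → escape time 4
(row=1, col=3): c = 0.3840 + 1.0600i → escape time 3
(row=1, col=4): c = 0.6920 + 1.0600i → escape time 2
(row=1, col=5): c = 1.0000 + 1.0600i → escape time 2
(row=2, col=0): c = -0.5400 + 0.6200i → escape time 5
(row=2, col=1): c = -0.2320 + 0.6200i → escape time 5
(row=2, col=2): c = 0.0760 + 0.6200i → escape time 5
(row=2, col=3): c = 0.3840 + 0.6200i → escape time 5
(row=2, col=4): c = 0.6920 + 0.6200i → escape time 3
(row=2, col=5): c = 1.0000 + 0.6200i → escape time 2
(row=3, col=0): c = -0.5400 + 0.1800i → escape time 5
(row=3, col=1): c = -0.2320 + 0.1800i → escape time 5
(row=3, col=2): c = 0.0760 + 0.1800i → escape time 5
(row=3, col=3): c = 0.3840 + 0.1800i → escape time 5
(row=3, col=4): c = 0.6920 + 0.1800i → escape time 3
(row=3, col=5): c = 1.0000 + 0.1800i → escape time 2
(row=4, col=0): c = -0.5400 + -0.2600i → escape time 5
(row=4, col=1): c = -0.2320 + -0.2600i → escape time 5
(row=4, col=2): c = 0.0760 + -0.2600i → escape time 5
(row=4, col=3): c = 0.3840 + -0.2600i → escape time 5
(row=4, col=4): c = 0.6920 + -0.2600i → escape time 3
(row=4, col=5): c = 1.0000 + -0.2600i → escape time 2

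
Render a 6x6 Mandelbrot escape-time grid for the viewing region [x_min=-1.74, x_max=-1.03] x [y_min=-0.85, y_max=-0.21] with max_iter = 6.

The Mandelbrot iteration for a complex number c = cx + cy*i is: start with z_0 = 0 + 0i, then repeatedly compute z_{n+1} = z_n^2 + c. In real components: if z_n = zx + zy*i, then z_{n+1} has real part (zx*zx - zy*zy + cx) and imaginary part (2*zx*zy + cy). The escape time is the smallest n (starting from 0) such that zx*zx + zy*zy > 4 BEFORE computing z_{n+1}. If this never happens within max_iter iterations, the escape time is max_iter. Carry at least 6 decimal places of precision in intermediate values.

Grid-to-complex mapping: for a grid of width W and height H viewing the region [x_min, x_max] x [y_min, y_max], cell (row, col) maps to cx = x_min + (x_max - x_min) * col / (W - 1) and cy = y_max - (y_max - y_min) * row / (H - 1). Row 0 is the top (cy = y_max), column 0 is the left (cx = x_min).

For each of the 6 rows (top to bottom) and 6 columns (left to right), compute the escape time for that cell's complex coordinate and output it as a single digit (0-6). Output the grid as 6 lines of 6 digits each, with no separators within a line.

(row=0, col=0): c = -1.7400 + -0.2100i → escape time 4
(row=0, col=1): c = -1.5980 + -0.2100i → escape time 5
(row=0, col=2): c = -1.4560 + -0.2100i → escape time 5
(row=0, col=3): c = -1.3140 + -0.2100i → escape time 6
(row=0, col=4): c = -1.1720 + -0.2100i → escape time 6
(row=0, col=5): c = -1.0300 + -0.2100i → escape time 6
(row=1, col=0): c = -1.7400 + -0.3380i → escape time 4
(row=1, col=1): c = -1.5980 + -0.3380i → escape time 4
(row=1, col=2): c = -1.4560 + -0.3380i → escape time 5
(row=1, col=3): c = -1.3140 + -0.3380i → escape time 6
(row=1, col=4): c = -1.1720 + -0.3380i → escape time 6
(row=1, col=5): c = -1.0300 + -0.3380i → escape time 6
(row=2, col=0): c = -1.7400 + -0.4660i → escape time 3
(row=2, col=1): c = -1.5980 + -0.4660i → escape time 3
(row=2, col=2): c = -1.4560 + -0.4660i → escape time 3
(row=2, col=3): c = -1.3140 + -0.4660i → escape time 4
(row=2, col=4): c = -1.1720 + -0.4660i → escape time 5
(row=2, col=5): c = -1.0300 + -0.4660i → escape time 5
(row=3, col=0): c = -1.7400 + -0.5940i → escape time 3
(row=3, col=1): c = -1.5980 + -0.5940i → escape time 3
(row=3, col=2): c = -1.4560 + -0.5940i → escape time 3
(row=3, col=3): c = -1.3140 + -0.5940i → escape time 3
(row=3, col=4): c = -1.1720 + -0.5940i → escape time 4
(row=3, col=5): c = -1.0300 + -0.5940i → escape time 4
(row=4, col=0): c = -1.7400 + -0.7220i → escape time 3
(row=4, col=1): c = -1.5980 + -0.7220i → escape time 3
(row=4, col=2): c = -1.4560 + -0.7220i → escape time 3
(row=4, col=3): c = -1.3140 + -0.7220i → escape time 3
(row=4, col=4): c = -1.1720 + -0.7220i → escape time 3
(row=4, col=5): c = -1.0300 + -0.7220i → escape time 3
(row=5, col=0): c = -1.7400 + -0.8500i → escape time 2
(row=5, col=1): c = -1.5980 + -0.8500i → escape time 3
(row=5, col=2): c = -1.4560 + -0.8500i → escape time 3
(row=5, col=3): c = -1.3140 + -0.8500i → escape time 3
(row=5, col=4): c = -1.1720 + -0.8500i → escape time 3
(row=5, col=5): c = -1.0300 + -0.8500i → escape time 3

Answer: 455666
445666
333455
333344
333333
233333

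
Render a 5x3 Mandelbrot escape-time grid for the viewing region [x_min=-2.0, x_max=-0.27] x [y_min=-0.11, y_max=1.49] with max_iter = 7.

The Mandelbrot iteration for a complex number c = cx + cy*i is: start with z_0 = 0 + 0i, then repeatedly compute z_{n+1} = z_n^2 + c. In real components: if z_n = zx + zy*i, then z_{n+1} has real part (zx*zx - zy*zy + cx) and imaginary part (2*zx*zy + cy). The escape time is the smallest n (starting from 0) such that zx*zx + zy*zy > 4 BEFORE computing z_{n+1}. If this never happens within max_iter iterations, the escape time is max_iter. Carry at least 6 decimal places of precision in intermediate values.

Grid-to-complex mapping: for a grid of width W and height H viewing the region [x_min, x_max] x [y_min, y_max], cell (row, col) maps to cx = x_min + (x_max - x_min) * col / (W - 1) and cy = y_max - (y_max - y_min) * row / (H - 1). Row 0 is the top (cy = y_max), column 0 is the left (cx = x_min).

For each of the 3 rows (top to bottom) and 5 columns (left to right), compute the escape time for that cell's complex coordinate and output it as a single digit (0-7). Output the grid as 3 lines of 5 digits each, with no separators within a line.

(row=0, col=0): c = -2.0000 + 1.4900i → escape time 1
(row=0, col=1): c = -1.5675 + 1.4900i → escape time 1
(row=0, col=2): c = -1.1350 + 1.4900i → escape time 2
(row=0, col=3): c = -0.7025 + 1.4900i → escape time 2
(row=0, col=4): c = -0.2700 + 1.4900i → escape time 2
(row=1, col=0): c = -2.0000 + 0.6900i → escape time 1
(row=1, col=1): c = -1.5675 + 0.6900i → escape time 3
(row=1, col=2): c = -1.1350 + 0.6900i → escape time 3
(row=1, col=3): c = -0.7025 + 0.6900i → escape time 5
(row=1, col=4): c = -0.2700 + 0.6900i → escape time 7
(row=2, col=0): c = -2.0000 + -0.1100i → escape time 1
(row=2, col=1): c = -1.5675 + -0.1100i → escape time 6
(row=2, col=2): c = -1.1350 + -0.1100i → escape time 7
(row=2, col=3): c = -0.7025 + -0.1100i → escape time 7
(row=2, col=4): c = -0.2700 + -0.1100i → escape time 7

Answer: 11222
13357
16777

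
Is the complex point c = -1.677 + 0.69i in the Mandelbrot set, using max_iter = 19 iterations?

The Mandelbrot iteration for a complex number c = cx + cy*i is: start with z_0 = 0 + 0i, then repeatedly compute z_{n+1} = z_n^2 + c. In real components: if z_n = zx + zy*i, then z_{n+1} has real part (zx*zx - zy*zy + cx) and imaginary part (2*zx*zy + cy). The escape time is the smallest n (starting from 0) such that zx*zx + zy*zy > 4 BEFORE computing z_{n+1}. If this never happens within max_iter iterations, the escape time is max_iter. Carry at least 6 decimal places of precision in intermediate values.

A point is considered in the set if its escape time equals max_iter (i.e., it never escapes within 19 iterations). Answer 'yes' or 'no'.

Answer: no

Derivation:
z_0 = 0 + 0i, c = -1.6770 + 0.6900i
Iter 1: z = -1.6770 + 0.6900i, |z|^2 = 3.2884
Iter 2: z = 0.6592 + -1.6243i, |z|^2 = 3.0728
Iter 3: z = -3.8806 + -1.4515i, |z|^2 = 17.1663
Escaped at iteration 3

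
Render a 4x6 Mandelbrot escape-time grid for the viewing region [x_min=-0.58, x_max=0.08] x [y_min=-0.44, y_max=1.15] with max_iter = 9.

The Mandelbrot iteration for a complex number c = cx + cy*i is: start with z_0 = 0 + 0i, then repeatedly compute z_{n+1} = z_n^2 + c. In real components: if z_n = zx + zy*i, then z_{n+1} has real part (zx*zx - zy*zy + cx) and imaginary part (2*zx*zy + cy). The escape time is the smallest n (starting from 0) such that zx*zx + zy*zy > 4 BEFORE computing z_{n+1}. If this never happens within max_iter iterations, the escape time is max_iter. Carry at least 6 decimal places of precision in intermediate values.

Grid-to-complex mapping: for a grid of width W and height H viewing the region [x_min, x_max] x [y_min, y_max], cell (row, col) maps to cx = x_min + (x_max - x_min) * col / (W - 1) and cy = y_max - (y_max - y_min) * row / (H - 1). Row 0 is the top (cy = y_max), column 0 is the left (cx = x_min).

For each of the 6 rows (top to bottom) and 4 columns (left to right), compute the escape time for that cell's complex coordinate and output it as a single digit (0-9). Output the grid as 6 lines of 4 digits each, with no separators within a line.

(row=0, col=0): c = -0.5800 + 1.1500i → escape time 3
(row=0, col=1): c = -0.3600 + 1.1500i → escape time 4
(row=0, col=2): c = -0.1400 + 1.1500i → escape time 5
(row=0, col=3): c = 0.0800 + 1.1500i → escape time 3
(row=1, col=0): c = -0.5800 + 0.8320i → escape time 4
(row=1, col=1): c = -0.3600 + 0.8320i → escape time 6
(row=1, col=2): c = -0.1400 + 0.8320i → escape time 9
(row=1, col=3): c = 0.0800 + 0.8320i → escape time 6
(row=2, col=0): c = -0.5800 + 0.5140i → escape time 9
(row=2, col=1): c = -0.3600 + 0.5140i → escape time 9
(row=2, col=2): c = -0.1400 + 0.5140i → escape time 9
(row=2, col=3): c = 0.0800 + 0.5140i → escape time 9
(row=3, col=0): c = -0.5800 + 0.1960i → escape time 9
(row=3, col=1): c = -0.3600 + 0.1960i → escape time 9
(row=3, col=2): c = -0.1400 + 0.1960i → escape time 9
(row=3, col=3): c = 0.0800 + 0.1960i → escape time 9
(row=4, col=0): c = -0.5800 + -0.1220i → escape time 9
(row=4, col=1): c = -0.3600 + -0.1220i → escape time 9
(row=4, col=2): c = -0.1400 + -0.1220i → escape time 9
(row=4, col=3): c = 0.0800 + -0.1220i → escape time 9
(row=5, col=0): c = -0.5800 + -0.4400i → escape time 9
(row=5, col=1): c = -0.3600 + -0.4400i → escape time 9
(row=5, col=2): c = -0.1400 + -0.4400i → escape time 9
(row=5, col=3): c = 0.0800 + -0.4400i → escape time 9

Answer: 3453
4696
9999
9999
9999
9999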